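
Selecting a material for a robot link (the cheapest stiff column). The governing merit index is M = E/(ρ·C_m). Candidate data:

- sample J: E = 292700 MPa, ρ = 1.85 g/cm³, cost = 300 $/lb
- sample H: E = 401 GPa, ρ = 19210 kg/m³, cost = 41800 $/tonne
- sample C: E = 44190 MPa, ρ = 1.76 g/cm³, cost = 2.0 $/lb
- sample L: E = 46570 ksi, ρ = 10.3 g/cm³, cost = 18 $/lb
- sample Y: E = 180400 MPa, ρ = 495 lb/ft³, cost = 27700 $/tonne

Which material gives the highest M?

sample C

Putting every candidate on a common basis:
  sample J: E = 292.7 GPa, ρ = 1850 kg/m³, cost = 661.4 $/kg
  sample H: E = 401.0 GPa, ρ = 19210 kg/m³, cost = 41.80 $/kg
  sample C: E = 44.19 GPa, ρ = 1760 kg/m³, cost = 4.409 $/kg
  sample L: E = 321.1 GPa, ρ = 10300 kg/m³, cost = 39.68 $/kg
  sample Y: E = 180.4 GPa, ρ = 7929 kg/m³, cost = 27.70 $/kg
  sample C: M = 5.69 MN·m per $
  sample Y: M = 0.821 MN·m per $
  sample L: M = 0.786 MN·m per $
  sample H: M = 0.499 MN·m per $
  sample J: M = 0.239 MN·m per $
The maximum is for sample C.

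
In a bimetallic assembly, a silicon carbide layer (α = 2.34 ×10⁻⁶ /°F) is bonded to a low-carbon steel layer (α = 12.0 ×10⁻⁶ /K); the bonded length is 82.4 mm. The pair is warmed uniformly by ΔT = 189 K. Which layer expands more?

silicon carbide: α = 2.34×10⁻⁶/°F × 9/5 = 4.21×10⁻⁶/K.
α(silicon carbide) = 4.21×10⁻⁶/K vs α(low-carbon steel) = 12.0×10⁻⁶/K.
Higher α expands more for the same ΔT: low-carbon steel.

low-carbon steel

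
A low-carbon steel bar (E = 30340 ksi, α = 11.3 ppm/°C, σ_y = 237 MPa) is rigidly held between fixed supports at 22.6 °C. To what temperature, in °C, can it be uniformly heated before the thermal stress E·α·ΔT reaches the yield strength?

E = 30340 ksi = 209.2 GPa.
E·α·ΔT = 237.0 MPa ⇒ ΔT = 237.0 / (209.2×10³ × 11.3×10⁻⁶) = 100.3 K.
T = 22.6 + 100.3 = 122.9 °C.

123 °C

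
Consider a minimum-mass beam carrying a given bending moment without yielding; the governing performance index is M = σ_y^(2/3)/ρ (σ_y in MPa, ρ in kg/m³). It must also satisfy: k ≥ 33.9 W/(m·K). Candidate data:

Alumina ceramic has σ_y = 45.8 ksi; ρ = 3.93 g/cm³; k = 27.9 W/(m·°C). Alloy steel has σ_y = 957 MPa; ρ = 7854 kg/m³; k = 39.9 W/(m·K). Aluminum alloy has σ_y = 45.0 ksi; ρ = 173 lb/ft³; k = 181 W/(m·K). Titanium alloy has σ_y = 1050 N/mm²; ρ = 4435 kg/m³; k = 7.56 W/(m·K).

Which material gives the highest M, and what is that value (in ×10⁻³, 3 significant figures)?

Screen on constraints: k ≥ 33.9 W/(m·K). Survivors: alloy steel, aluminum alloy.
Normalizing units and computing the index:
  alloy steel: σ_y = 957.0 MPa, ρ = 7854 kg/m³
  aluminum alloy: σ_y = 310.3 MPa, ρ = 2771 kg/m³
  aluminum alloy: M = 16.5×10⁻³
  alloy steel: M = 12.4×10⁻³
The maximum is for aluminum alloy.

aluminum alloy, M = 16.5×10⁻³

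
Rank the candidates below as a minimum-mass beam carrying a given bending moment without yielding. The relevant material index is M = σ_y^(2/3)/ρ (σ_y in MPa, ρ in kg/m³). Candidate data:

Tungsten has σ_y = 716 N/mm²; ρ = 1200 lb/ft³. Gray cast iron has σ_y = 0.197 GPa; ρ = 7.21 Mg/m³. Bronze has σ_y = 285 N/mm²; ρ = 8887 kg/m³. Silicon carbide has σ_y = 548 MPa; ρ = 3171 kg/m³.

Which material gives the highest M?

silicon carbide

After converting to SI:
  tungsten: σ_y = 716.0 MPa, ρ = 19220 kg/m³
  gray cast iron: σ_y = 197.0 MPa, ρ = 7210 kg/m³
  bronze: σ_y = 285.0 MPa, ρ = 8887 kg/m³
  silicon carbide: σ_y = 548.0 MPa, ρ = 3171 kg/m³
  silicon carbide: M = 21.1×10⁻³
  bronze: M = 4.87×10⁻³
  gray cast iron: M = 4.70×10⁻³
  tungsten: M = 4.16×10⁻³
The maximum is for silicon carbide.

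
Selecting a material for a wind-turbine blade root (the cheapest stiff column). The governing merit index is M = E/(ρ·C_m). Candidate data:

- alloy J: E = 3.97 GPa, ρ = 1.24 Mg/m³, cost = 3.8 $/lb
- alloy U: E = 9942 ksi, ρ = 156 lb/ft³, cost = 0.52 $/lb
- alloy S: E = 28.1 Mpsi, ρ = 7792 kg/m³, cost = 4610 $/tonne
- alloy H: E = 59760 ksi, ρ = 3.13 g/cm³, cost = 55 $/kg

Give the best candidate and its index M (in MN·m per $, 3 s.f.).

alloy U, M = 23.9 MN·m per $

In SI units:
  alloy J: E = 3.970 GPa, ρ = 1240 kg/m³, cost = 8.377 $/kg
  alloy U: E = 68.55 GPa, ρ = 2499 kg/m³, cost = 1.146 $/kg
  alloy S: E = 193.7 GPa, ρ = 7792 kg/m³, cost = 4.610 $/kg
  alloy H: E = 412.0 GPa, ρ = 3130 kg/m³, cost = 55.00 $/kg
  alloy U: M = 23.9 MN·m per $
  alloy S: M = 5.39 MN·m per $
  alloy H: M = 2.39 MN·m per $
  alloy J: M = 0.382 MN·m per $
Highest index: alloy U.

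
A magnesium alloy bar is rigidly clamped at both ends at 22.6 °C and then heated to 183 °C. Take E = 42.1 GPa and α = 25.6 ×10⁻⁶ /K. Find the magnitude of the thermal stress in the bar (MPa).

173 MPa

ΔT = 160.4 K. Constrained thermal stress σ = E·α·ΔT = 42.10×10³ MPa × 25.6×10⁻⁶ × 160.4 = 173 MPa (compressive).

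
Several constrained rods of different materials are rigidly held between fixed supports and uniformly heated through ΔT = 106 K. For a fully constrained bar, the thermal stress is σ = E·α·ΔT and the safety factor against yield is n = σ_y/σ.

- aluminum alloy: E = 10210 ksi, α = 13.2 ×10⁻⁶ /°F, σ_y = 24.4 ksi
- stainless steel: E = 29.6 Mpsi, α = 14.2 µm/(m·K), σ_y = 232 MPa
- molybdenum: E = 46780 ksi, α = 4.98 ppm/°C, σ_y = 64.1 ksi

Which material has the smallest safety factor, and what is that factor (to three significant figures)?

stainless steel, n = 0.755

With everything in SI (GPa, ×10⁻⁶/K, MPa):
  aluminum alloy: E = 70.40, α = 23.8, σ_y = 168.2 → σ = 177 MPa, n = 0.949
  stainless steel: E = 204.1, α = 14.2, σ_y = 232.0 → σ = 307 MPa, n = 0.755
  molybdenum: E = 322.5, α = 4.98, σ_y = 442.0 → σ = 170 MPa, n = 2.60
The minimum is stainless steel at n = 0.755.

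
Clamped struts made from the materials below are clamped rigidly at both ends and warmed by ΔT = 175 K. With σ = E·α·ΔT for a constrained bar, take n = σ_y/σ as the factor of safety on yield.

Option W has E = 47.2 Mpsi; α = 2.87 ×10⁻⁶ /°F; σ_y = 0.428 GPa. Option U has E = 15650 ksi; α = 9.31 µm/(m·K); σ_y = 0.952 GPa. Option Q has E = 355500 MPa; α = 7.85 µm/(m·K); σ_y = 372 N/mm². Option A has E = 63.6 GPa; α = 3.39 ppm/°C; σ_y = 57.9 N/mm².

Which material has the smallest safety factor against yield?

In consistent units (E in GPa, α in ×10⁻⁶/K, σ_y in MPa):
  option W: E = 325.4, α = 5.17, σ_y = 428.0 → σ = 294 MPa, n = 1.45
  option U: E = 107.9, α = 9.31, σ_y = 952.0 → σ = 176 MPa, n = 5.42
  option Q: E = 355.5, α = 7.85, σ_y = 372.0 → σ = 488 MPa, n = 0.762
  option A: E = 63.60, α = 3.39, σ_y = 57.90 → σ = 37.7 MPa, n = 1.53
Option Q has the lowest safety factor, n = 0.762.

option Q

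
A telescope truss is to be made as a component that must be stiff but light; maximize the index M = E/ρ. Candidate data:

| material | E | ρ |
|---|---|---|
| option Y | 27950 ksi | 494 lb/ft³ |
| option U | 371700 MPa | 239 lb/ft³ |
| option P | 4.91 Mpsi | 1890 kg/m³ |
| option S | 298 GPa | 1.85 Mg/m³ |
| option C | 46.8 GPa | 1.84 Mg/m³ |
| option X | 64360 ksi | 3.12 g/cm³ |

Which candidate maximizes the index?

After converting to SI:
  option Y: E = 192.7 GPa, ρ = 7913 kg/m³
  option U: E = 371.7 GPa, ρ = 3828 kg/m³
  option P: E = 33.85 GPa, ρ = 1890 kg/m³
  option S: E = 298.0 GPa, ρ = 1850 kg/m³
  option C: E = 46.80 GPa, ρ = 1840 kg/m³
  option X: E = 443.7 GPa, ρ = 3120 kg/m³
  option S: M = 161 MN·m/kg
  option X: M = 142 MN·m/kg
  option U: M = 97.1 MN·m/kg
  option C: M = 25.4 MN·m/kg
  option Y: M = 24.4 MN·m/kg
  option P: M = 17.9 MN·m/kg
The maximum is for option S.

option S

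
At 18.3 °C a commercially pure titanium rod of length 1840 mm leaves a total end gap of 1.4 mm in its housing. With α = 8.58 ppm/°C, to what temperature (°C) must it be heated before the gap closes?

α·L₀·ΔT = 1.4 mm ⇒ ΔT = 1.4 / (8.58×10⁻⁶ × 1840.0) = 88.68 K.
T = 18.3 + 88.68 = 107.0 °C.

107 °C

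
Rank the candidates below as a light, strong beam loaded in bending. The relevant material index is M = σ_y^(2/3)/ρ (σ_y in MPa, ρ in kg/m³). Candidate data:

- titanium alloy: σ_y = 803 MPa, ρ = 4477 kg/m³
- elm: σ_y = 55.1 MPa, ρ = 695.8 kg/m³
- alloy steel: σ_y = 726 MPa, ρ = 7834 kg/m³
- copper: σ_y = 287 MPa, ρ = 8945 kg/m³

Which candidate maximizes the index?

Per-candidate index values:
  elm: M = 20.8×10⁻³
  titanium alloy: M = 19.3×10⁻³
  alloy steel: M = 10.3×10⁻³
  copper: M = 4.86×10⁻³
Highest index: elm.

elm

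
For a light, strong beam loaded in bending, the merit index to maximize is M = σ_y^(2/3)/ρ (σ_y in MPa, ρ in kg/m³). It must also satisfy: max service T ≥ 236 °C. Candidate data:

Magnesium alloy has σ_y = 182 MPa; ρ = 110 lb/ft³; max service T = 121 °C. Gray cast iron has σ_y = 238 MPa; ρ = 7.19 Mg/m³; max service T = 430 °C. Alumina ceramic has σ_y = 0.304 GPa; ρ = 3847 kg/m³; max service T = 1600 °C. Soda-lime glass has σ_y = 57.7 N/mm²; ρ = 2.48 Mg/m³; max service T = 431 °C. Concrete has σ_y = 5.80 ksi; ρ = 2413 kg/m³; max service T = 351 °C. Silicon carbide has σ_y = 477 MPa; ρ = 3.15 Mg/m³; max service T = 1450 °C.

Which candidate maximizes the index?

silicon carbide

Screen on constraints: max service T ≥ 236 °C. Survivors: gray cast iron, alumina ceramic, soda-lime glass, concrete, silicon carbide.
Convert each candidate to consistent units, then evaluate M:
  gray cast iron: σ_y = 238.0 MPa, ρ = 7190 kg/m³
  alumina ceramic: σ_y = 304.0 MPa, ρ = 3847 kg/m³
  soda-lime glass: σ_y = 57.70 MPa, ρ = 2480 kg/m³
  concrete: σ_y = 39.99 MPa, ρ = 2413 kg/m³
  silicon carbide: σ_y = 477.0 MPa, ρ = 3150 kg/m³
  silicon carbide: M = 19.4×10⁻³
  alumina ceramic: M = 11.8×10⁻³
  soda-lime glass: M = 6.02×10⁻³
  gray cast iron: M = 5.34×10⁻³
  concrete: M = 4.85×10⁻³
Highest index: silicon carbide.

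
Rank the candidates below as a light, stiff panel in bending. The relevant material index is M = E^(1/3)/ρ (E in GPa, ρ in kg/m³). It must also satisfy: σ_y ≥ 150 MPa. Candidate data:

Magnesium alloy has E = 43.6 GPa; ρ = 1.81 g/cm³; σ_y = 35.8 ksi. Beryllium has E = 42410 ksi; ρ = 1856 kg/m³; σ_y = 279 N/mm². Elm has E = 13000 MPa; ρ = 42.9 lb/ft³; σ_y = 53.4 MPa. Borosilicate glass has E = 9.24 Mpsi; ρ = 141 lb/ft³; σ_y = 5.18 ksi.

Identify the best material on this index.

beryllium

Screen on constraints: σ_y ≥ 150 MPa. Survivors: magnesium alloy, beryllium.
Putting every candidate on a common basis:
  magnesium alloy: E = 43.60 GPa, ρ = 1810 kg/m³
  beryllium: E = 292.4 GPa, ρ = 1856 kg/m³
  beryllium: M = 3.58×10⁻³
  magnesium alloy: M = 1.94×10⁻³
Beryllium has the largest M.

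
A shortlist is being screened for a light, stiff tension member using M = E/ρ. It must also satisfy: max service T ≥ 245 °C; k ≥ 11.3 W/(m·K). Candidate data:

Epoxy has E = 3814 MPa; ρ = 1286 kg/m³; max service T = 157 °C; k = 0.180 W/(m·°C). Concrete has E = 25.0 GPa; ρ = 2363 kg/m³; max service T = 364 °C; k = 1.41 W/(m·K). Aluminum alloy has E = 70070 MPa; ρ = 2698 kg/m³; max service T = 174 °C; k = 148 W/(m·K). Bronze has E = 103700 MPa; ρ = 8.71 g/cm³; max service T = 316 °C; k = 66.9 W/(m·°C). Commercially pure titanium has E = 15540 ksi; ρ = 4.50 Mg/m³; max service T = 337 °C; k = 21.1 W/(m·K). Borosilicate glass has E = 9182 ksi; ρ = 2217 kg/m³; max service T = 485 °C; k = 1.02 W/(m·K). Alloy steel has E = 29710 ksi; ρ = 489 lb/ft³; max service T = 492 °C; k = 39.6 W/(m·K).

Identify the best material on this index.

alloy steel

Screen on constraints: max service T ≥ 245 °C; k ≥ 11.3 W/(m·K). Survivors: bronze, commercially pure titanium, alloy steel.
After converting to SI:
  bronze: E = 103.7 GPa, ρ = 8710 kg/m³
  commercially pure titanium: E = 107.1 GPa, ρ = 4500 kg/m³
  alloy steel: E = 204.8 GPa, ρ = 7833 kg/m³
  alloy steel: M = 26.2 MN·m/kg
  commercially pure titanium: M = 23.8 MN·m/kg
  bronze: M = 11.9 MN·m/kg
Alloy steel has the largest M.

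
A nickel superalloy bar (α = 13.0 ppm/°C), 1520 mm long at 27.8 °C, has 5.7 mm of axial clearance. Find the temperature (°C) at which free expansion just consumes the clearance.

α·L₀·ΔT = 5.7 mm ⇒ ΔT = 5.7 / (13.0×10⁻⁶ × 1520.0) = 288.5 K.
T = 27.8 + 288.5 = 316.3 °C.

316 °C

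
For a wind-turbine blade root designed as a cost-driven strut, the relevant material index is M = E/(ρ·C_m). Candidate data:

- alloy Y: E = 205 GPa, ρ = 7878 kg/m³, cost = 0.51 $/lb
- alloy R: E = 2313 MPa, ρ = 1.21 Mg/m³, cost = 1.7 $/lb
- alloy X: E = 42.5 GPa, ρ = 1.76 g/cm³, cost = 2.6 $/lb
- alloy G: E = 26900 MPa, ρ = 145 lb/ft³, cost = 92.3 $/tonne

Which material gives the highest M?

In SI units:
  alloy Y: E = 205.0 GPa, ρ = 7878 kg/m³, cost = 1.124 $/kg
  alloy R: E = 2.313 GPa, ρ = 1210 kg/m³, cost = 3.748 $/kg
  alloy X: E = 42.50 GPa, ρ = 1760 kg/m³, cost = 5.732 $/kg
  alloy G: E = 26.90 GPa, ρ = 2323 kg/m³, cost = 0.09230 $/kg
  alloy G: M = 125 MN·m per $
  alloy Y: M = 23.1 MN·m per $
  alloy X: M = 4.21 MN·m per $
  alloy R: M = 0.510 MN·m per $
Highest index: alloy G.

alloy G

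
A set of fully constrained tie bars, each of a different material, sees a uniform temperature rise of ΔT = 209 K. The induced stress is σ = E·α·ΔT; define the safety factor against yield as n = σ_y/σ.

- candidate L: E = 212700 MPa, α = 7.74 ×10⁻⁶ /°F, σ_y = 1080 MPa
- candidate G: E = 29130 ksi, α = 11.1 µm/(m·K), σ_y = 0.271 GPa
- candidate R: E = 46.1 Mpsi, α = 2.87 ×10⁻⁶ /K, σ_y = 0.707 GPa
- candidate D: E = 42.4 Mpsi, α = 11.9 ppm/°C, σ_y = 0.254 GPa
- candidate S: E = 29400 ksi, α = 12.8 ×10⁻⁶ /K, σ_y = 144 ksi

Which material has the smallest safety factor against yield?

In consistent units (E in GPa, α in ×10⁻⁶/K, σ_y in MPa):
  candidate L: E = 212.7, α = 13.9, σ_y = 1080 → σ = 619 MPa, n = 1.74
  candidate G: E = 200.8, α = 11.1, σ_y = 271.0 → σ = 466 MPa, n = 0.582
  candidate R: E = 317.8, α = 2.87, σ_y = 707.0 → σ = 191 MPa, n = 3.71
  candidate D: E = 292.3, α = 11.9, σ_y = 254.0 → σ = 727 MPa, n = 0.349
  candidate S: E = 202.7, α = 12.8, σ_y = 992.8 → σ = 542 MPa, n = 1.83
The minimum is candidate D at n = 0.349.

candidate D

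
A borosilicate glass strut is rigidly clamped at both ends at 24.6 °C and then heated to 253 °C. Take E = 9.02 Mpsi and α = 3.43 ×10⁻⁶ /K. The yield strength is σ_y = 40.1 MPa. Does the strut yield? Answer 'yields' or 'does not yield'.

yields

E = 9.02 Mpsi = 62.19 GPa.
ΔT = 228.4 K. Constrained thermal stress σ = E·α·ΔT = 62.19×10³ MPa × 3.43×10⁻⁶ × 228.4 = 48.7 MPa (compressive).
Compare to σ_y = 40.1 MPa: σ ≥ σ_y, so it yields.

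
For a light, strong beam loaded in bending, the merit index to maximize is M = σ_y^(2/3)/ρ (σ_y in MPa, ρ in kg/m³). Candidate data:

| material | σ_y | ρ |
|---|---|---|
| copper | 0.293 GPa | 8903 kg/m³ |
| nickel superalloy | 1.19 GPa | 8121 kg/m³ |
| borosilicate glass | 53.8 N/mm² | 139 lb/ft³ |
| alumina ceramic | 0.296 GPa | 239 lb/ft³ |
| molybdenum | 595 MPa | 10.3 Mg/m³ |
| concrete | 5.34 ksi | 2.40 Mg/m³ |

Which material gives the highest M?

In SI units:
  copper: σ_y = 293.0 MPa, ρ = 8903 kg/m³
  nickel superalloy: σ_y = 1190 MPa, ρ = 8121 kg/m³
  borosilicate glass: σ_y = 53.80 MPa, ρ = 2227 kg/m³
  alumina ceramic: σ_y = 296.0 MPa, ρ = 3828 kg/m³
  molybdenum: σ_y = 595.0 MPa, ρ = 10300 kg/m³
  concrete: σ_y = 36.82 MPa, ρ = 2400 kg/m³
  nickel superalloy: M = 13.8×10⁻³
  alumina ceramic: M = 11.6×10⁻³
  molybdenum: M = 6.87×10⁻³
  borosilicate glass: M = 6.40×10⁻³
  copper: M = 4.95×10⁻³
  concrete: M = 4.61×10⁻³
Highest index: nickel superalloy.

nickel superalloy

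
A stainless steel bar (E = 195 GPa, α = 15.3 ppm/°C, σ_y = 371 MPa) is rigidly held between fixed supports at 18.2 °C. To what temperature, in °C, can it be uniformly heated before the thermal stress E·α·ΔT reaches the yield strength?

E·α·ΔT = 371.0 MPa ⇒ ΔT = 371.0 / (195.0×10³ × 15.3×10⁻⁶) = 124.4 K.
T = 18.2 + 124.4 = 142.6 °C.

143 °C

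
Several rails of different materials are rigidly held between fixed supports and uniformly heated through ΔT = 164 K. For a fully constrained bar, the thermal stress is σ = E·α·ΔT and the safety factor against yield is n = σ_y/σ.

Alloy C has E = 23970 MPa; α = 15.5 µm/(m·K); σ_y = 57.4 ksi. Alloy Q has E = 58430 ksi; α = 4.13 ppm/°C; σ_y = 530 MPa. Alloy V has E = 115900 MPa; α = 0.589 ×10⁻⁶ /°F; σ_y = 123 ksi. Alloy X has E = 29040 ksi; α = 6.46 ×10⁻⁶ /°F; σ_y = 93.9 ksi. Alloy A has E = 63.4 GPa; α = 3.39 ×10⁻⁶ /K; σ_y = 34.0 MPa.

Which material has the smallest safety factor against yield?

Converting E to GPa, α to ×10⁻⁶/K, σ_y to MPa, then σ and n for each:
  alloy C: E = 23.97, α = 15.5, σ_y = 395.8 → σ = 60.9 MPa, n = 6.50
  alloy Q: E = 402.9, α = 4.13, σ_y = 530.0 → σ = 273 MPa, n = 1.94
  alloy V: E = 115.9, α = 1.06, σ_y = 848.1 → σ = 20.2 MPa, n = 42.1
  alloy X: E = 200.2, α = 11.6, σ_y = 647.4 → σ = 382 MPa, n = 1.70
  alloy A: E = 63.40, α = 3.39, σ_y = 34.00 → σ = 35.2 MPa, n = 0.965
Alloy A has the lowest safety factor, n = 0.965.

alloy A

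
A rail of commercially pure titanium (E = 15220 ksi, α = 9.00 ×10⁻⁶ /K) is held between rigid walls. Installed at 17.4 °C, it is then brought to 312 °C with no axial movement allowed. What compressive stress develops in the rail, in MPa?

278 MPa

E = 15220 ksi = 104.9 GPa.
ΔT = 294.6 K. Constrained thermal stress σ = E·α·ΔT = 104.9×10³ MPa × 9.00×10⁻⁶ × 294.6 = 278 MPa (compressive).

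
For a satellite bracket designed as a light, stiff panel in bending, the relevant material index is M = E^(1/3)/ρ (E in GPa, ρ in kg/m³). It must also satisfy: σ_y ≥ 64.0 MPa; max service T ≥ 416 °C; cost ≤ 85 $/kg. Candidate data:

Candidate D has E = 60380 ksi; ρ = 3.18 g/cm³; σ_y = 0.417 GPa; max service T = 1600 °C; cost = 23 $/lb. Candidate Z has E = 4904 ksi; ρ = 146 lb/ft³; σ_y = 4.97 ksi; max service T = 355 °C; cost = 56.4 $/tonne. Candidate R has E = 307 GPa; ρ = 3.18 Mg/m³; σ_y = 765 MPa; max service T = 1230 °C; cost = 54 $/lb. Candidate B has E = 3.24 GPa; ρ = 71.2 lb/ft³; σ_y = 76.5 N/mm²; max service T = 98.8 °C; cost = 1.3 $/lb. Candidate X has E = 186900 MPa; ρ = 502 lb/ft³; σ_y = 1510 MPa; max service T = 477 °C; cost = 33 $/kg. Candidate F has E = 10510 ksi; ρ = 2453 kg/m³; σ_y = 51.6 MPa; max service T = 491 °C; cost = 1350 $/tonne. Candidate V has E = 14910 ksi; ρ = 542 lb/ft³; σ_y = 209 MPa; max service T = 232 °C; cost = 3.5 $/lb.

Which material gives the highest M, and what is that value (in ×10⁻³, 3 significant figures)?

Screen on constraints: σ_y ≥ 64.0 MPa; max service T ≥ 416 °C; cost ≤ 85 $/kg. Survivors: candidate D, candidate X.
After converting to SI:
  candidate D: E = 416.3 GPa, ρ = 3180 kg/m³
  candidate X: E = 186.9 GPa, ρ = 8041 kg/m³
  candidate D: M = 2.35×10⁻³
  candidate X: M = 0.711×10⁻³
The maximum is for candidate D.

candidate D, M = 2.35×10⁻³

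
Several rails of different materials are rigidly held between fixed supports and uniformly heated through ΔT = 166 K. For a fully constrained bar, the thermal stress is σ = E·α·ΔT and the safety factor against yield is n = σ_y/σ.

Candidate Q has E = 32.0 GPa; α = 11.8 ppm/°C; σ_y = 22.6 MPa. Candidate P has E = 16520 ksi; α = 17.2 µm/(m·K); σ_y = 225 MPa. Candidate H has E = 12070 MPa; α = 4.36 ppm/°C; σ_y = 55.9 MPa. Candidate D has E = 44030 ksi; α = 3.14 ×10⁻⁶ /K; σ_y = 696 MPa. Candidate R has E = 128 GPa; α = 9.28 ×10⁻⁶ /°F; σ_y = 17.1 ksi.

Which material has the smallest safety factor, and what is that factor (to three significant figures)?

In consistent units (E in GPa, α in ×10⁻⁶/K, σ_y in MPa):
  candidate Q: E = 32.00, α = 11.8, σ_y = 22.60 → σ = 62.7 MPa, n = 0.361
  candidate P: E = 113.9, α = 17.2, σ_y = 225.0 → σ = 325 MPa, n = 0.692
  candidate H: E = 12.07, α = 4.36, σ_y = 55.90 → σ = 8.74 MPa, n = 6.40
  candidate D: E = 303.6, α = 3.14, σ_y = 696.0 → σ = 158 MPa, n = 4.40
  candidate R: E = 128.0, α = 16.7, σ_y = 117.9 → σ = 355 MPa, n = 0.332
Smallest n: candidate R with n = 0.332.

candidate R, n = 0.332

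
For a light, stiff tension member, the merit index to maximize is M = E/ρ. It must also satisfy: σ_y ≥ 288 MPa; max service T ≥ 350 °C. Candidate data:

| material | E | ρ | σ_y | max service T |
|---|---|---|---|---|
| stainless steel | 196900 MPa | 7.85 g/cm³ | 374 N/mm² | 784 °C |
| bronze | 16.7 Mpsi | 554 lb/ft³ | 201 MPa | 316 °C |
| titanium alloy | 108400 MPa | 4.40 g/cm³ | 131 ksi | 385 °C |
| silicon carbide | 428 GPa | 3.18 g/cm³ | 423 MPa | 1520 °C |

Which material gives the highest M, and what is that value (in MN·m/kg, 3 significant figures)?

silicon carbide, M = 135 MN·m/kg

Screen on constraints: σ_y ≥ 288 MPa; max service T ≥ 350 °C. Survivors: stainless steel, titanium alloy, silicon carbide.
Convert each candidate to consistent units, then evaluate M:
  stainless steel: E = 196.9 GPa, ρ = 7850 kg/m³
  titanium alloy: E = 108.4 GPa, ρ = 4400 kg/m³
  silicon carbide: E = 428.0 GPa, ρ = 3180 kg/m³
  silicon carbide: M = 135 MN·m/kg
  stainless steel: M = 25.1 MN·m/kg
  titanium alloy: M = 24.6 MN·m/kg
The maximum is for silicon carbide.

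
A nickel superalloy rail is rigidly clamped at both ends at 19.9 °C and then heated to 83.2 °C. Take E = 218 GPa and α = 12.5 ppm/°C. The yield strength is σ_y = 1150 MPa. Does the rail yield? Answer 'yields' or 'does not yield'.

does not yield

ΔT = 63.30 K. Constrained thermal stress σ = E·α·ΔT = 218.0×10³ MPa × 12.5×10⁻⁶ × 63.30 = 172 MPa (compressive).
Compare to σ_y = 1150 MPa: σ < σ_y, so it does not yield.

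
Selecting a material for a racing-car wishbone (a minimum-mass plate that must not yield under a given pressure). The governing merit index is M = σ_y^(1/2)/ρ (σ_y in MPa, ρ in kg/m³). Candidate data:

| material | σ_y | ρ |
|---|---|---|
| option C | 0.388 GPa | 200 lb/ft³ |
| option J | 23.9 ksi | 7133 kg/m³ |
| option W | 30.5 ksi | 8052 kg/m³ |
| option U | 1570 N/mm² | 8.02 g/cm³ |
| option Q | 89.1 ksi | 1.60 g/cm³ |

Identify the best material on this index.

After converting to SI:
  option C: σ_y = 388.0 MPa, ρ = 3204 kg/m³
  option J: σ_y = 164.8 MPa, ρ = 7133 kg/m³
  option W: σ_y = 210.3 MPa, ρ = 8052 kg/m³
  option U: σ_y = 1570 MPa, ρ = 8020 kg/m³
  option Q: σ_y = 614.3 MPa, ρ = 1600 kg/m³
  option Q: M = 15.5×10⁻³
  option C: M = 6.15×10⁻³
  option U: M = 4.94×10⁻³
  option W: M = 1.80×10⁻³
  option J: M = 1.80×10⁻³
The maximum is for option Q.

option Q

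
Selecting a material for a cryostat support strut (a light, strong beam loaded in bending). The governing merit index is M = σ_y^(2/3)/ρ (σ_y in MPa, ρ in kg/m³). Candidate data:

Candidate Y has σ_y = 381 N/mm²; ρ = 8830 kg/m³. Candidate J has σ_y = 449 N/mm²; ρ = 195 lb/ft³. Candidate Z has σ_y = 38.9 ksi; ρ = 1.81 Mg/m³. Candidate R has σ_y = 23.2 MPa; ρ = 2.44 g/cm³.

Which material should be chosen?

After converting to SI:
  candidate Y: σ_y = 381.0 MPa, ρ = 8830 kg/m³
  candidate J: σ_y = 449.0 MPa, ρ = 3124 kg/m³
  candidate Z: σ_y = 268.2 MPa, ρ = 1810 kg/m³
  candidate R: σ_y = 23.20 MPa, ρ = 2440 kg/m³
  candidate Z: M = 23.0×10⁻³
  candidate J: M = 18.8×10⁻³
  candidate Y: M = 5.95×10⁻³
  candidate R: M = 3.33×10⁻³
Candidate Z ranks first.

candidate Z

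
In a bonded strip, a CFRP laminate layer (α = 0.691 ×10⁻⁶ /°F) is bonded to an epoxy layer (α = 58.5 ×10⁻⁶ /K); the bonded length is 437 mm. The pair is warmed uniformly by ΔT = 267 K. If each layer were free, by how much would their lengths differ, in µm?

6680 µm

CFRP laminate: α = 0.691×10⁻⁶/°F × 9/5 = 1.24×10⁻⁶/K.
Δα = |1.24 − 58.5|×10⁻⁶/K = 57.3×10⁻⁶/K.
ΔL_mismatch = Δα·L·ΔT = 57.3×10⁻⁶ × 437.0 mm × 267.0 K = 6680 µm.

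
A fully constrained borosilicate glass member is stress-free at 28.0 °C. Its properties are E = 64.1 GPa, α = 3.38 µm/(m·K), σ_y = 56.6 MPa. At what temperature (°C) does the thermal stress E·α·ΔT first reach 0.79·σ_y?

E·α·ΔT = 44.71 MPa ⇒ ΔT = 44.71 / (64.10×10³ × 3.38×10⁻⁶) = 206.4 K.
T = 28.0 + 206.4 = 234.4 °C.

234 °C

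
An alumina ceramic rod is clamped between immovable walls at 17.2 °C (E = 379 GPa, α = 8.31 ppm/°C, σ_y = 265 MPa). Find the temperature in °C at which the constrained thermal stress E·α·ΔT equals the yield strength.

101 °C

E·α·ΔT = 265.0 MPa ⇒ ΔT = 265.0 / (379.0×10³ × 8.31×10⁻⁶) = 84.14 K.
T = 17.2 + 84.14 = 101.3 °C.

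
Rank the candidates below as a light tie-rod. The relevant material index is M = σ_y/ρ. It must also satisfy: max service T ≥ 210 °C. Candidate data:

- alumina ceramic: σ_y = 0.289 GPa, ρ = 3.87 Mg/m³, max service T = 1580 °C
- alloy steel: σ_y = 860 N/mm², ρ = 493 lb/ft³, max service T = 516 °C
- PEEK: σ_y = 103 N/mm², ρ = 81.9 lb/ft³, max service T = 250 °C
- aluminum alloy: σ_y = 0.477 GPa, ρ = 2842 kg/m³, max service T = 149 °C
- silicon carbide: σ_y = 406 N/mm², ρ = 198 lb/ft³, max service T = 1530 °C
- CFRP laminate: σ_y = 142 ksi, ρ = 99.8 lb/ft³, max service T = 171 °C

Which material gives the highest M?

Screen on constraints: max service T ≥ 210 °C. Survivors: alumina ceramic, alloy steel, PEEK, silicon carbide.
Convert each candidate to consistent units, then evaluate M:
  alumina ceramic: σ_y = 289.0 MPa, ρ = 3870 kg/m³
  alloy steel: σ_y = 860.0 MPa, ρ = 7897 kg/m³
  PEEK: σ_y = 103.0 MPa, ρ = 1312 kg/m³
  silicon carbide: σ_y = 406.0 MPa, ρ = 3172 kg/m³
  silicon carbide: M = 128 kN·m/kg
  alloy steel: M = 109 kN·m/kg
  PEEK: M = 78.5 kN·m/kg
  alumina ceramic: M = 74.7 kN·m/kg
Silicon carbide has the largest M.

silicon carbide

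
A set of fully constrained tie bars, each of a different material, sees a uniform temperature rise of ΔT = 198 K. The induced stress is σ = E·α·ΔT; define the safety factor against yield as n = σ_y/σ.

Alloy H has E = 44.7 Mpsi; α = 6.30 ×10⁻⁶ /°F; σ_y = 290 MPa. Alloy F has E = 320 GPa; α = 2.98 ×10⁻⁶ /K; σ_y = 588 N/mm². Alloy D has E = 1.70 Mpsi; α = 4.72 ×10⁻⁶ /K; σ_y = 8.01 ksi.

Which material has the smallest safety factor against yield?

alloy H

Per material, after unit conversion:
  alloy H: E = 308.2, α = 11.3, σ_y = 290.0 → σ = 692 MPa, n = 0.419
  alloy F: E = 320.0, α = 2.98, σ_y = 588.0 → σ = 189 MPa, n = 3.11
  alloy D: E = 11.72, α = 4.72, σ_y = 55.23 → σ = 11.0 MPa, n = 5.04
The minimum is alloy H at n = 0.419.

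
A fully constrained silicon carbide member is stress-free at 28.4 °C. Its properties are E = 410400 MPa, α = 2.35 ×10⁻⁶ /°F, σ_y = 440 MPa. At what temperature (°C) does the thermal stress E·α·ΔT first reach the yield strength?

E = 410400 MPa = 410.4 GPa.
α = 2.35×10⁻⁶/°F × 9/5 = 4.23×10⁻⁶/K.
E·α·ΔT = 440.0 MPa ⇒ ΔT = 440.0 / (410.4×10³ × 4.23×10⁻⁶) = 253.5 K.
T = 28.4 + 253.5 = 281.9 °C.

282 °C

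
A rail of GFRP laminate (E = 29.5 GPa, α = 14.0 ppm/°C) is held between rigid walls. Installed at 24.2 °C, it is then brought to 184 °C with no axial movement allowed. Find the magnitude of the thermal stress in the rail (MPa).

ΔT = 159.8 K. Constrained thermal stress σ = E·α·ΔT = 29.50×10³ MPa × 14.0×10⁻⁶ × 159.8 = 66.0 MPa (compressive).

66.0 MPa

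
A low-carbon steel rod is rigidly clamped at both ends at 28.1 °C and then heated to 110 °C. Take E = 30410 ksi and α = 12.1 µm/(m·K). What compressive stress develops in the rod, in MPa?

E = 30410 ksi = 209.7 GPa.
ΔT = 81.90 K. Constrained thermal stress σ = E·α·ΔT = 209.7×10³ MPa × 12.1×10⁻⁶ × 81.90 = 208 MPa (compressive).

208 MPa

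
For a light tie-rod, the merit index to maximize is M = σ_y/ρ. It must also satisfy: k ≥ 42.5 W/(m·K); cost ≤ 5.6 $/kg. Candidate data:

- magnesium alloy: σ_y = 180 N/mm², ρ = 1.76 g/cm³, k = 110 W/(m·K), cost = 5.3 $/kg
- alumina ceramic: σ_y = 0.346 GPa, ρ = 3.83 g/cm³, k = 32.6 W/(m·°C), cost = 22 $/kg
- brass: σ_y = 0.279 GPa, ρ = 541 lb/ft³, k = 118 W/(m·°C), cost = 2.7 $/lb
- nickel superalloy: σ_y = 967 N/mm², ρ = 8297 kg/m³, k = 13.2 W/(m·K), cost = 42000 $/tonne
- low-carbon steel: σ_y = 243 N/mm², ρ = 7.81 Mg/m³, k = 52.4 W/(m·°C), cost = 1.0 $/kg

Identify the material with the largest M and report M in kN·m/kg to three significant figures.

magnesium alloy, M = 102 kN·m/kg

Screen on constraints: k ≥ 42.5 W/(m·K); cost ≤ 5.6 $/kg. Survivors: magnesium alloy, low-carbon steel.
Putting every candidate on a common basis:
  magnesium alloy: σ_y = 180.0 MPa, ρ = 1760 kg/m³
  low-carbon steel: σ_y = 243.0 MPa, ρ = 7810 kg/m³
  magnesium alloy: M = 102 kN·m/kg
  low-carbon steel: M = 31.1 kN·m/kg
Magnesium alloy has the largest M.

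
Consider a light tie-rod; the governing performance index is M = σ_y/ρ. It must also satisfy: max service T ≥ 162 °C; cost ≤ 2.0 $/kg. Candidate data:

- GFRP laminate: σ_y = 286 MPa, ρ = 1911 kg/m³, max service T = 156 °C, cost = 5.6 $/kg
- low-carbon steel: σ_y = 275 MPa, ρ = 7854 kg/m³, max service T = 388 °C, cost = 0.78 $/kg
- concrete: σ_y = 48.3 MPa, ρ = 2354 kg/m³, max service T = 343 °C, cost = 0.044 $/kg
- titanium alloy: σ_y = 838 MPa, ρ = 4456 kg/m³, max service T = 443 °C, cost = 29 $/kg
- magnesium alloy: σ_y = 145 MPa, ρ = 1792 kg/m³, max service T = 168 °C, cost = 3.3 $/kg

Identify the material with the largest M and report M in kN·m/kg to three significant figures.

Screen on constraints: max service T ≥ 162 °C; cost ≤ 2.0 $/kg. Survivors: low-carbon steel, concrete.
Computing M directly (units already consistent):
  low-carbon steel: M = 35.0 kN·m/kg
  concrete: M = 20.5 kN·m/kg
Low-carbon steel ranks first.

low-carbon steel, M = 35.0 kN·m/kg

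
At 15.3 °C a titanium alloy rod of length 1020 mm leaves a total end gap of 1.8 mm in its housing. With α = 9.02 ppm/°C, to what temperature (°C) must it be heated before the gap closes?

α·L₀·ΔT = 1.8 mm ⇒ ΔT = 1.8 / (9.02×10⁻⁶ × 1020.0) = 195.6 K.
T = 15.3 + 195.6 = 210.9 °C.

211 °C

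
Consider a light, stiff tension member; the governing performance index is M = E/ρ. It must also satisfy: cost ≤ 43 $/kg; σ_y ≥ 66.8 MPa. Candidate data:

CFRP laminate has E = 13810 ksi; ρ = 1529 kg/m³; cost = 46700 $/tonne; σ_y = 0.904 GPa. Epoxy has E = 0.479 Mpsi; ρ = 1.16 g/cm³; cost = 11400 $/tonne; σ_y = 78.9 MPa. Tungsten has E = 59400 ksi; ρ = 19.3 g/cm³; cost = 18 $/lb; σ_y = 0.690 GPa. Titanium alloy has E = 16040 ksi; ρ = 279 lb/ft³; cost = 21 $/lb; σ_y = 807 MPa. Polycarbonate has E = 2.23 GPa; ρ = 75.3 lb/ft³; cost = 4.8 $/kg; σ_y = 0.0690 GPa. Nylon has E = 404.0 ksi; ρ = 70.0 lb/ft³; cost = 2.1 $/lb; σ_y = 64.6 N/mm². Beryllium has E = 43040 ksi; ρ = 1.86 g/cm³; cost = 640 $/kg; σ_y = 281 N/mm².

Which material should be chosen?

tungsten

Screen on constraints: cost ≤ 43 $/kg; σ_y ≥ 66.8 MPa. Survivors: epoxy, tungsten, polycarbonate.
Convert each candidate to consistent units, then evaluate M:
  epoxy: E = 3.303 GPa, ρ = 1160 kg/m³
  tungsten: E = 409.5 GPa, ρ = 19300 kg/m³
  polycarbonate: E = 2.230 GPa, ρ = 1206 kg/m³
  tungsten: M = 21.2 MN·m/kg
  epoxy: M = 2.85 MN·m/kg
  polycarbonate: M = 1.85 MN·m/kg
The maximum is for tungsten.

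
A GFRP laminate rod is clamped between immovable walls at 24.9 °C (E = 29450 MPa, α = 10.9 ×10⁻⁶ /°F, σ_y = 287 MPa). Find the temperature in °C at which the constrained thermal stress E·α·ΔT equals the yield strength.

E = 29450 MPa = 29.45 GPa.
α = 10.9×10⁻⁶/°F × 9/5 = 19.6×10⁻⁶/K.
E·α·ΔT = 287.0 MPa ⇒ ΔT = 287.0 / (29.45×10³ × 19.6×10⁻⁶) = 496.7 K.
T = 24.9 + 496.7 = 521.6 °C.

522 °C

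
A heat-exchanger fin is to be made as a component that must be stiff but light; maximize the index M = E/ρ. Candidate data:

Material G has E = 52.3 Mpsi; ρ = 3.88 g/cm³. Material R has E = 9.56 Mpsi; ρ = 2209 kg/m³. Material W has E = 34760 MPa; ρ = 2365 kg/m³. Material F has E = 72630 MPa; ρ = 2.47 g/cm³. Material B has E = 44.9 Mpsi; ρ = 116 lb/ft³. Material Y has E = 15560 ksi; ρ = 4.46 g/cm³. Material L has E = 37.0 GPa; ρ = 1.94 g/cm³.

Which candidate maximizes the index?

material B

After converting to SI:
  material G: E = 360.6 GPa, ρ = 3880 kg/m³
  material R: E = 65.91 GPa, ρ = 2209 kg/m³
  material W: E = 34.76 GPa, ρ = 2365 kg/m³
  material F: E = 72.63 GPa, ρ = 2470 kg/m³
  material B: E = 309.6 GPa, ρ = 1858 kg/m³
  material Y: E = 107.3 GPa, ρ = 4460 kg/m³
  material L: E = 37.00 GPa, ρ = 1940 kg/m³
  material B: M = 167 MN·m/kg
  material G: M = 92.9 MN·m/kg
  material R: M = 29.8 MN·m/kg
  material F: M = 29.4 MN·m/kg
  material Y: M = 24.1 MN·m/kg
  material L: M = 19.1 MN·m/kg
  material W: M = 14.7 MN·m/kg
The maximum is for material B.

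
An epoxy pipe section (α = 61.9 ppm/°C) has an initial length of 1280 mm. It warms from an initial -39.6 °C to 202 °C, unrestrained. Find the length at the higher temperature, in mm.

1299.1 mm

ΔT = 202 − (-39.6) = 241.6 K.
ΔL = α·L₀·ΔT = 61.9×10⁻⁶ × 1280 mm × 241.6 K = 19.1 mm.
L = L₀ + ΔL = 1280 + 19.1 = 1299.1 mm.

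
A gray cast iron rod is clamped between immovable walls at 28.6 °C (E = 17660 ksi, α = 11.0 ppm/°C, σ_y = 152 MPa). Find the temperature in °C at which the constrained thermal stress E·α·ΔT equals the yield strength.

E = 17660 ksi = 121.8 GPa.
E·α·ΔT = 152.0 MPa ⇒ ΔT = 152.0 / (121.8×10³ × 11.0×10⁻⁶) = 113.5 K.
T = 28.6 + 113.5 = 142.1 °C.

142 °C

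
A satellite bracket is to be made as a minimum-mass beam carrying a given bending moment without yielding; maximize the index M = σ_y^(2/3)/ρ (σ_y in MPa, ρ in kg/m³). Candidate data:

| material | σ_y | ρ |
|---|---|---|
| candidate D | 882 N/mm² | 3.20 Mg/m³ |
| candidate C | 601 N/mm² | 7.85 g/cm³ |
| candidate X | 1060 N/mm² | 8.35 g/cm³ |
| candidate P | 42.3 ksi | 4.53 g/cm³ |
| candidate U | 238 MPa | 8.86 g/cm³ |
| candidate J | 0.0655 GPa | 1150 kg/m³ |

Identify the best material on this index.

In SI units:
  candidate D: σ_y = 882.0 MPa, ρ = 3200 kg/m³
  candidate C: σ_y = 601.0 MPa, ρ = 7850 kg/m³
  candidate X: σ_y = 1060 MPa, ρ = 8350 kg/m³
  candidate P: σ_y = 291.6 MPa, ρ = 4530 kg/m³
  candidate U: σ_y = 238.0 MPa, ρ = 8860 kg/m³
  candidate J: σ_y = 65.50 MPa, ρ = 1150 kg/m³
  candidate D: M = 28.7×10⁻³
  candidate J: M = 14.1×10⁻³
  candidate X: M = 12.5×10⁻³
  candidate P: M = 9.71×10⁻³
  candidate C: M = 9.07×10⁻³
  candidate U: M = 4.33×10⁻³
Candidate D has the largest M.

candidate D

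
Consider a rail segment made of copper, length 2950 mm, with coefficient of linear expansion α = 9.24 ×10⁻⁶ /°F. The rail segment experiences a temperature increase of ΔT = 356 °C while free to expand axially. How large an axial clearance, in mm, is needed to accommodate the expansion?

17.5 mm

Convert α: 9.24×10⁻⁶/°F × (9/5) = 16.6×10⁻⁶/K.
ΔL = α·L₀·ΔT = 16.6×10⁻⁶ × 2950 mm × 356.0 K = 17.5 mm.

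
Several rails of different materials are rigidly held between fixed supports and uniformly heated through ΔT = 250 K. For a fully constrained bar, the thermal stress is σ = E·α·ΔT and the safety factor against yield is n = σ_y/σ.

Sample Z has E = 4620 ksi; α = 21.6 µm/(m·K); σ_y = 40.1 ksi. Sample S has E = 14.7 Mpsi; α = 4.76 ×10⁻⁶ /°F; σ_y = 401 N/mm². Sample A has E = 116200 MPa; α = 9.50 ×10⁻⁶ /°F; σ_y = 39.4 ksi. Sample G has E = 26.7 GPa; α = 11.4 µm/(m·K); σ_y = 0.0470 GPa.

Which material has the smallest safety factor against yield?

In consistent units (E in GPa, α in ×10⁻⁶/K, σ_y in MPa):
  sample Z: E = 31.85, α = 21.6, σ_y = 276.5 → σ = 172 MPa, n = 1.61
  sample S: E = 101.4, α = 8.57, σ_y = 401.0 → σ = 217 MPa, n = 1.85
  sample A: E = 116.2, α = 17.1, σ_y = 271.7 → σ = 497 MPa, n = 0.547
  sample G: E = 26.70, α = 11.4, σ_y = 47.00 → σ = 76.1 MPa, n = 0.618
The minimum is sample A at n = 0.547.

sample A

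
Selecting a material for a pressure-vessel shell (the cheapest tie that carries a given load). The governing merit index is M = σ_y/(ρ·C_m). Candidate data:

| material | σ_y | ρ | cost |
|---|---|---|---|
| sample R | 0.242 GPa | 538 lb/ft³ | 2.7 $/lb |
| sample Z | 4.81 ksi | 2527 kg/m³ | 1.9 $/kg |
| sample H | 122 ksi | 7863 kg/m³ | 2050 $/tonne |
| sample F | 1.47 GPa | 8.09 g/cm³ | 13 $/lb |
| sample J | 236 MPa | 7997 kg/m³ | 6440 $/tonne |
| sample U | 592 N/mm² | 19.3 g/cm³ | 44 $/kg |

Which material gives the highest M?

Putting every candidate on a common basis:
  sample R: σ_y = 242.0 MPa, ρ = 8618 kg/m³, cost = 5.952 $/kg
  sample Z: σ_y = 33.16 MPa, ρ = 2527 kg/m³, cost = 1.900 $/kg
  sample H: σ_y = 841.2 MPa, ρ = 7863 kg/m³, cost = 2.050 $/kg
  sample F: σ_y = 1470 MPa, ρ = 8090 kg/m³, cost = 28.66 $/kg
  sample J: σ_y = 236.0 MPa, ρ = 7997 kg/m³, cost = 6.440 $/kg
  sample U: σ_y = 592.0 MPa, ρ = 19300 kg/m³, cost = 44.00 $/kg
  sample H: M = 52.2 kN·m per $
  sample Z: M = 6.91 kN·m per $
  sample F: M = 6.34 kN·m per $
  sample R: M = 4.72 kN·m per $
  sample J: M = 4.58 kN·m per $
  sample U: M = 0.697 kN·m per $
Sample H ranks first.

sample H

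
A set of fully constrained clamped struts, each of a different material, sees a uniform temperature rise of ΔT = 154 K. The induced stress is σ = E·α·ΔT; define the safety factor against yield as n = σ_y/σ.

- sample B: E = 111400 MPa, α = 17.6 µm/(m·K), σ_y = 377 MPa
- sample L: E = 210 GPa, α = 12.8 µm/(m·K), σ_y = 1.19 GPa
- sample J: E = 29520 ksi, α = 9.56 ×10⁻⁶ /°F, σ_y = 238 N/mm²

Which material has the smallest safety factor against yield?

sample J

Converting E to GPa, α to ×10⁻⁶/K, σ_y to MPa, then σ and n for each:
  sample B: E = 111.4, α = 17.6, σ_y = 377.0 → σ = 302 MPa, n = 1.25
  sample L: E = 210.0, α = 12.8, σ_y = 1190 → σ = 414 MPa, n = 2.87
  sample J: E = 203.5, α = 17.2, σ_y = 238.0 → σ = 539 MPa, n = 0.441
Sample J has the lowest safety factor, n = 0.441.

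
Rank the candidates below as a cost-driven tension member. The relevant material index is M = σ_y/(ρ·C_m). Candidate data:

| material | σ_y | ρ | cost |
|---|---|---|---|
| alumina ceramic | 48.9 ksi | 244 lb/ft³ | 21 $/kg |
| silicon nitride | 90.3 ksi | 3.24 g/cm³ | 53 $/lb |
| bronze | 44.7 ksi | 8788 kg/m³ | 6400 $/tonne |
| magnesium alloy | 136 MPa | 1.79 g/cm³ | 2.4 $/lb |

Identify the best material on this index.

In SI units:
  alumina ceramic: σ_y = 337.2 MPa, ρ = 3909 kg/m³, cost = 21.00 $/kg
  silicon nitride: σ_y = 622.6 MPa, ρ = 3240 kg/m³, cost = 116.8 $/kg
  bronze: σ_y = 308.2 MPa, ρ = 8788 kg/m³, cost = 6.400 $/kg
  magnesium alloy: σ_y = 136.0 MPa, ρ = 1790 kg/m³, cost = 5.291 $/kg
  magnesium alloy: M = 14.4 kN·m per $
  bronze: M = 5.48 kN·m per $
  alumina ceramic: M = 4.11 kN·m per $
  silicon nitride: M = 1.64 kN·m per $
Highest index: magnesium alloy.

magnesium alloy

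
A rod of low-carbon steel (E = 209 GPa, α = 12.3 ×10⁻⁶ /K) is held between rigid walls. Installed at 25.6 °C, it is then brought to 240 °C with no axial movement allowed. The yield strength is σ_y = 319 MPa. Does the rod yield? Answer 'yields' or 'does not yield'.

yields

ΔT = 214.4 K. Constrained thermal stress σ = E·α·ΔT = 209.0×10³ MPa × 12.3×10⁻⁶ × 214.4 = 551 MPa (compressive).
Compare to σ_y = 319 MPa: σ ≥ σ_y, so it yields.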